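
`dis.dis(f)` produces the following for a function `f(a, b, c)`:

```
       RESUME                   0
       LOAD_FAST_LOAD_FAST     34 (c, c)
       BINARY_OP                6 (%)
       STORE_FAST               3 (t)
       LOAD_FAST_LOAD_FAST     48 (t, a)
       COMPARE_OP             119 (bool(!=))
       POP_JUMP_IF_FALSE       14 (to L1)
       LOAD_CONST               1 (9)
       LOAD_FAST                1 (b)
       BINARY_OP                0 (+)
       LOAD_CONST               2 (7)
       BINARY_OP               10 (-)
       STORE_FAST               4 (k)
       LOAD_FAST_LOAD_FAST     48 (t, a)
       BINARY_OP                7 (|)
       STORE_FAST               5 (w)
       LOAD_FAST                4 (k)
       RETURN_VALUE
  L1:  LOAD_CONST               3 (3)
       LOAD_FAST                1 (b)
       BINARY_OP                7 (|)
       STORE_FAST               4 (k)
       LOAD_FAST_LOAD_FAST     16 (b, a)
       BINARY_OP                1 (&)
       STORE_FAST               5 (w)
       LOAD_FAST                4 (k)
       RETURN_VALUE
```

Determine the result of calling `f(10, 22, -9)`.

LOAD_FAST_LOAD_FAST c,c → push -9,-9. Stack: [-9, -9]
BINARY_OP % → -9 % -9 = 0. Stack: [0]
STORE_FAST t → t=0. Stack: []
LOAD_FAST_LOAD_FAST t,a → push 0,10. Stack: [0, 10]
COMPARE_OP bool(!=) → 0 vs 10 = True. Stack: [True]
POP_JUMP_IF_FALSE → pop True; no jump. Stack: []
LOAD_CONST → push 9. Stack: [9]
LOAD_FAST b → push 22. Stack: [9, 22]
BINARY_OP + → 9 + 22 = 31. Stack: [31]
LOAD_CONST → push 7. Stack: [31, 7]
BINARY_OP - → 31 - 7 = 24. Stack: [24]
STORE_FAST k → k=24. Stack: []
LOAD_FAST_LOAD_FAST t,a → push 0,10. Stack: [0, 10]
BINARY_OP | → 0 | 10 = 10. Stack: [10]
STORE_FAST w → w=10. Stack: []
LOAD_FAST k → push 24. Stack: [24]
RETURN_VALUE → return 24.

24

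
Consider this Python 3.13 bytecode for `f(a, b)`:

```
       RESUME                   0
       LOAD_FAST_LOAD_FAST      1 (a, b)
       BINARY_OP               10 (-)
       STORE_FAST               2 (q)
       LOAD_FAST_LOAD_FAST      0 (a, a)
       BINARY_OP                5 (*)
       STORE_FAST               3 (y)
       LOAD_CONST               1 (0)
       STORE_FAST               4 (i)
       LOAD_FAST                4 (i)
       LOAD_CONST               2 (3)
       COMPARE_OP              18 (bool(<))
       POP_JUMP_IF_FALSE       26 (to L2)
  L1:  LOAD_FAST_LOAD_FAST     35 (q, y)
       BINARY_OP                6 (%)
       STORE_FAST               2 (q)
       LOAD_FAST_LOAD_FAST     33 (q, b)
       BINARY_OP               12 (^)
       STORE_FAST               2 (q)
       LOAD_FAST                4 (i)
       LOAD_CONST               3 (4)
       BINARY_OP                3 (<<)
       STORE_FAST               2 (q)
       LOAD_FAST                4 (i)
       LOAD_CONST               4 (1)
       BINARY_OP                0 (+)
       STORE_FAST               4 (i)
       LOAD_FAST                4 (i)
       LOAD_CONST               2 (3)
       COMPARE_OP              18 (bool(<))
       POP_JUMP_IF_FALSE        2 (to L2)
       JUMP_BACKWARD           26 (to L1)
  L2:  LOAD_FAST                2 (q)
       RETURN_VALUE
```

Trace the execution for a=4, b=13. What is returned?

LOAD_FAST_LOAD_FAST a,b → push 4,13
BINARY_OP - → 4 - 13 = -9
STORE_FAST q → q=-9
LOAD_FAST_LOAD_FAST a,a → push 4,4
BINARY_OP * → 4 * 4 = 16
STORE_FAST y → y=16
LOAD_CONST → push 0
STORE_FAST i → i=0
LOAD_FAST i → push 0
LOAD_CONST → push 3
COMPARE_OP bool(<) → 0 vs 3 = True
POP_JUMP_IF_FALSE → pop True; no jump
LOAD_FAST_LOAD_FAST q,y → push -9,16
BINARY_OP % → -9 % 16 = 7
STORE_FAST q → q=7
LOAD_FAST_LOAD_FAST q,b → push 7,13
BINARY_OP ^ → 7 ^ 13 = 10
STORE_FAST q → q=10
LOAD_FAST i → push 0
LOAD_CONST → push 4
BINARY_OP << → 0 << 4 = 0
STORE_FAST q → q=0
LOAD_FAST i → push 0
LOAD_CONST → push 1
BINARY_OP + → 0 + 1 = 1
STORE_FAST i → i=1
LOAD_FAST i → push 1
LOAD_CONST → push 3
COMPARE_OP bool(<) → 1 vs 3 = True
POP_JUMP_IF_FALSE → pop True; no jump
LOAD_FAST_LOAD_FAST q,y → push 0,16
BINARY_OP % → 0 % 16 = 0
STORE_FAST q → q=0
LOAD_FAST_LOAD_FAST q,b → push 0,13
BINARY_OP ^ → 0 ^ 13 = 13
STORE_FAST q → q=13
LOAD_FAST i → push 1
LOAD_CONST → push 4
BINARY_OP << → 1 << 4 = 16
STORE_FAST q → q=16
LOAD_FAST i → push 1
LOAD_CONST → push 1
BINARY_OP + → 1 + 1 = 2
STORE_FAST i → i=2
LOAD_FAST i → push 2
LOAD_CONST → push 3
COMPARE_OP bool(<) → 2 vs 3 = True
POP_JUMP_IF_FALSE → pop True; no jump
LOAD_FAST_LOAD_FAST q,y → push 16,16
BINARY_OP % → 16 % 16 = 0
STORE_FAST q → q=0
LOAD_FAST_LOAD_FAST q,b → push 0,13
BINARY_OP ^ → 0 ^ 13 = 13
STORE_FAST q → q=13
LOAD_FAST i → push 2
LOAD_CONST → push 4
BINARY_OP << → 2 << 4 = 32
STORE_FAST q → q=32
LOAD_FAST i → push 2
LOAD_CONST → push 1
BINARY_OP + → 2 + 1 = 3
STORE_FAST i → i=3
LOAD_FAST i → push 3
LOAD_CONST → push 3
COMPARE_OP bool(<) → 3 vs 3 = False
POP_JUMP_IF_FALSE → pop False; jump
LOAD_FAST q → push 32
RETURN_VALUE → return 32.

32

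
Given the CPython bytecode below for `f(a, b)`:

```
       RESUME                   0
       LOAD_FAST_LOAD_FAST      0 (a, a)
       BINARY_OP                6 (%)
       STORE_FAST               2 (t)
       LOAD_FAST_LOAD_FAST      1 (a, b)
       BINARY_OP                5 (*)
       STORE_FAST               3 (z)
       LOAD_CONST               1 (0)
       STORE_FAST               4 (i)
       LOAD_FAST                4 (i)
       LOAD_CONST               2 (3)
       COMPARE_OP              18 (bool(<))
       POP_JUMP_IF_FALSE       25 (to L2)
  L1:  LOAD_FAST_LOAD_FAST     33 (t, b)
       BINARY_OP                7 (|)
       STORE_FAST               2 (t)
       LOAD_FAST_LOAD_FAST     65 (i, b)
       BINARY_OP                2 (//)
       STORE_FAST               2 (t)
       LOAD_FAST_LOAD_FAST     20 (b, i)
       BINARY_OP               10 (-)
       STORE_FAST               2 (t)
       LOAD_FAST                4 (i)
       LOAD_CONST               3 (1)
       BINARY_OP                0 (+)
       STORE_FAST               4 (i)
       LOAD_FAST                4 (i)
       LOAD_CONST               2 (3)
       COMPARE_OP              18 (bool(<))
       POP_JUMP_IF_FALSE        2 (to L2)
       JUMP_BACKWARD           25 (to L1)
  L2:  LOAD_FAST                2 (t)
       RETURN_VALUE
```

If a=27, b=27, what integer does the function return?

25

LOAD_FAST_LOAD_FAST a,a → push 27,27
BINARY_OP % → 27 % 27 = 0
STORE_FAST t → t=0
LOAD_FAST_LOAD_FAST a,b → push 27,27
BINARY_OP * → 27 * 27 = 729
STORE_FAST z → z=729
LOAD_CONST → push 0
STORE_FAST i → i=0
LOAD_FAST i → push 0
LOAD_CONST → push 3
COMPARE_OP bool(<) → 0 vs 3 = True
POP_JUMP_IF_FALSE → pop True; no jump
LOAD_FAST_LOAD_FAST t,b → push 0,27
BINARY_OP | → 0 | 27 = 27
STORE_FAST t → t=27
LOAD_FAST_LOAD_FAST i,b → push 0,27
BINARY_OP // → 0 // 27 = 0
STORE_FAST t → t=0
LOAD_FAST_LOAD_FAST b,i → push 27,0
BINARY_OP - → 27 - 0 = 27
STORE_FAST t → t=27
LOAD_FAST i → push 0
LOAD_CONST → push 1
BINARY_OP + → 0 + 1 = 1
STORE_FAST i → i=1
LOAD_FAST i → push 1
LOAD_CONST → push 3
COMPARE_OP bool(<) → 1 vs 3 = True
POP_JUMP_IF_FALSE → pop True; no jump
LOAD_FAST_LOAD_FAST t,b → push 27,27
BINARY_OP | → 27 | 27 = 27
STORE_FAST t → t=27
LOAD_FAST_LOAD_FAST i,b → push 1,27
BINARY_OP // → 1 // 27 = 0
STORE_FAST t → t=0
LOAD_FAST_LOAD_FAST b,i → push 27,1
BINARY_OP - → 27 - 1 = 26
STORE_FAST t → t=26
LOAD_FAST i → push 1
LOAD_CONST → push 1
BINARY_OP + → 1 + 1 = 2
STORE_FAST i → i=2
LOAD_FAST i → push 2
LOAD_CONST → push 3
COMPARE_OP bool(<) → 2 vs 3 = True
POP_JUMP_IF_FALSE → pop True; no jump
LOAD_FAST_LOAD_FAST t,b → push 26,27
BINARY_OP | → 26 | 27 = 27
STORE_FAST t → t=27
LOAD_FAST_LOAD_FAST i,b → push 2,27
BINARY_OP // → 2 // 27 = 0
STORE_FAST t → t=0
LOAD_FAST_LOAD_FAST b,i → push 27,2
BINARY_OP - → 27 - 2 = 25
STORE_FAST t → t=25
LOAD_FAST i → push 2
LOAD_CONST → push 1
BINARY_OP + → 2 + 1 = 3
STORE_FAST i → i=3
LOAD_FAST i → push 3
LOAD_CONST → push 3
COMPARE_OP bool(<) → 3 vs 3 = False
POP_JUMP_IF_FALSE → pop False; jump
LOAD_FAST t → push 25
RETURN_VALUE → return 25.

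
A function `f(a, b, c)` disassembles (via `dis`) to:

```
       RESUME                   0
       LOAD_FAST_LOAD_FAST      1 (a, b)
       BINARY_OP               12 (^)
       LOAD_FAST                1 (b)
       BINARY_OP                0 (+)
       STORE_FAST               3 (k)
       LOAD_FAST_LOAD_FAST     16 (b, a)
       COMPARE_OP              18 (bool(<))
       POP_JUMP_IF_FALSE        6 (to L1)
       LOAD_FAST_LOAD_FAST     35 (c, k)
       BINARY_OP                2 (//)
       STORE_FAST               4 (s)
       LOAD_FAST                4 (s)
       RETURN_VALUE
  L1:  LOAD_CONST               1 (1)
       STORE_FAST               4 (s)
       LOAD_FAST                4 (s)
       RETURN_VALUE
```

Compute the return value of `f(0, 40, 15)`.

1

LOAD_FAST_LOAD_FAST a,b → push 0,40. Stack: [0, 40]
BINARY_OP ^ → 0 ^ 40 = 40. Stack: [40]
LOAD_FAST b → push 40. Stack: [40, 40]
BINARY_OP + → 40 + 40 = 80. Stack: [80]
STORE_FAST k → k=80. Stack: []
LOAD_FAST_LOAD_FAST b,a → push 40,0. Stack: [40, 0]
COMPARE_OP bool(<) → 40 vs 0 = False. Stack: [False]
POP_JUMP_IF_FALSE → pop False; jump. Stack: []
LOAD_CONST → push 1. Stack: [1]
STORE_FAST s → s=1. Stack: []
LOAD_FAST s → push 1. Stack: [1]
RETURN_VALUE → return 1.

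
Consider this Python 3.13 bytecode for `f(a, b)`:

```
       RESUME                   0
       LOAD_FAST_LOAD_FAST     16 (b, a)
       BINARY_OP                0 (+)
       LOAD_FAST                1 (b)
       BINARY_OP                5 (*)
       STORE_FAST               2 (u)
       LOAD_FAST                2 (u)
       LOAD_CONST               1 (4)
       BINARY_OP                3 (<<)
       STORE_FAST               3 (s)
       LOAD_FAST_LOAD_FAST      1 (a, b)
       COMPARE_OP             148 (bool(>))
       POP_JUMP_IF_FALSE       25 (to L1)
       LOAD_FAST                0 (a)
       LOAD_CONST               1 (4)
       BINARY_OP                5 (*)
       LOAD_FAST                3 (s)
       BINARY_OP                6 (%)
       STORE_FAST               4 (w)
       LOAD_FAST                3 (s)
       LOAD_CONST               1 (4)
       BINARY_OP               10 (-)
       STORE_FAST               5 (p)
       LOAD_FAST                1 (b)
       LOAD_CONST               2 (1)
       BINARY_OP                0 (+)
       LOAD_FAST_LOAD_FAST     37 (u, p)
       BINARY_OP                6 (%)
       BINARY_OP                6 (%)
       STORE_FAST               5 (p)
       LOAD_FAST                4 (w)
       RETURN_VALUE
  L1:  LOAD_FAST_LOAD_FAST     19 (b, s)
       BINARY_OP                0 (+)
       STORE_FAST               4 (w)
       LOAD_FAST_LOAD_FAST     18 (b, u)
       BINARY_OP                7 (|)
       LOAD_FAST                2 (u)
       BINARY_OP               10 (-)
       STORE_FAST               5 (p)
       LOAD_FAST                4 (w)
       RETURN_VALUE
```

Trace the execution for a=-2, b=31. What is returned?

14415

LOAD_FAST_LOAD_FAST b,a → push 31,-2. Stack: [31, -2]
BINARY_OP + → 31 + -2 = 29. Stack: [29]
LOAD_FAST b → push 31. Stack: [29, 31]
BINARY_OP * → 29 * 31 = 899. Stack: [899]
STORE_FAST u → u=899. Stack: []
LOAD_FAST u → push 899. Stack: [899]
LOAD_CONST → push 4. Stack: [899, 4]
BINARY_OP << → 899 << 4 = 14384. Stack: [14384]
STORE_FAST s → s=14384. Stack: []
LOAD_FAST_LOAD_FAST a,b → push -2,31. Stack: [-2, 31]
COMPARE_OP bool(>) → -2 vs 31 = False. Stack: [False]
POP_JUMP_IF_FALSE → pop False; jump. Stack: []
LOAD_FAST_LOAD_FAST b,s → push 31,14384. Stack: [31, 14384]
BINARY_OP + → 31 + 14384 = 14415. Stack: [14415]
STORE_FAST w → w=14415. Stack: []
LOAD_FAST_LOAD_FAST b,u → push 31,899. Stack: [31, 899]
BINARY_OP | → 31 | 899 = 927. Stack: [927]
LOAD_FAST u → push 899. Stack: [927, 899]
BINARY_OP - → 927 - 899 = 28. Stack: [28]
STORE_FAST p → p=28. Stack: []
LOAD_FAST w → push 14415. Stack: [14415]
RETURN_VALUE → return 14415.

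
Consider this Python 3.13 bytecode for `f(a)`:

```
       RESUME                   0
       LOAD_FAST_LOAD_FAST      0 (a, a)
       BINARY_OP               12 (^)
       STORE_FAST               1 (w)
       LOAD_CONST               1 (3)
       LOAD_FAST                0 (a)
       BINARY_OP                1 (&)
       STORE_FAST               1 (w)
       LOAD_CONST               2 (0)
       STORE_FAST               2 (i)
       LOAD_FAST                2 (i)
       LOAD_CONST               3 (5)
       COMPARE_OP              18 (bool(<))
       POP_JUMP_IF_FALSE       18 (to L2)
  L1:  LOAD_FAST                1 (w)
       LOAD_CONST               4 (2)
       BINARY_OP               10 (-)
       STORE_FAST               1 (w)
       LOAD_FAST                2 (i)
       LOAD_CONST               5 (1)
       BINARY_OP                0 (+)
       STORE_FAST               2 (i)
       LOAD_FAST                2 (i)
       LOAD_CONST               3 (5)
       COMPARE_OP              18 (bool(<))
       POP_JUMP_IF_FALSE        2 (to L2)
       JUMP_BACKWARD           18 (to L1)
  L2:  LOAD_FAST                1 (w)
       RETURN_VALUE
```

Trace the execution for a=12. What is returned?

LOAD_FAST_LOAD_FAST a,a → push 12,12
BINARY_OP ^ → 12 ^ 12 = 0
STORE_FAST w → w=0
LOAD_CONST → push 3
LOAD_FAST a → push 12
BINARY_OP & → 3 & 12 = 0
STORE_FAST w → w=0
LOAD_CONST → push 0
STORE_FAST i → i=0
LOAD_FAST i → push 0
LOAD_CONST → push 5
COMPARE_OP bool(<) → 0 vs 5 = True
POP_JUMP_IF_FALSE → pop True; no jump
LOAD_FAST w → push 0
LOAD_CONST → push 2
BINARY_OP - → 0 - 2 = -2
STORE_FAST w → w=-2
LOAD_FAST i → push 0
LOAD_CONST → push 1
BINARY_OP + → 0 + 1 = 1
STORE_FAST i → i=1
LOAD_FAST i → push 1
LOAD_CONST → push 5
COMPARE_OP bool(<) → 1 vs 5 = True
POP_JUMP_IF_FALSE → pop True; no jump
LOAD_FAST w → push -2
LOAD_CONST → push 2
BINARY_OP - → -2 - 2 = -4
STORE_FAST w → w=-4
LOAD_FAST i → push 1
LOAD_CONST → push 1
BINARY_OP + → 1 + 1 = 2
STORE_FAST i → i=2
LOAD_FAST i → push 2
LOAD_CONST → push 5
COMPARE_OP bool(<) → 2 vs 5 = True
POP_JUMP_IF_FALSE → pop True; no jump
LOAD_FAST w → push -4
LOAD_CONST → push 2
BINARY_OP - → -4 - 2 = -6
STORE_FAST w → w=-6
LOAD_FAST i → push 2
LOAD_CONST → push 1
BINARY_OP + → 2 + 1 = 3
STORE_FAST i → i=3
LOAD_FAST i → push 3
LOAD_CONST → push 5
COMPARE_OP bool(<) → 3 vs 5 = True
POP_JUMP_IF_FALSE → pop True; no jump
LOAD_FAST w → push -6
LOAD_CONST → push 2
BINARY_OP - → -6 - 2 = -8
STORE_FAST w → w=-8
LOAD_FAST i → push 3
LOAD_CONST → push 1
BINARY_OP + → 3 + 1 = 4
STORE_FAST i → i=4
LOAD_FAST i → push 4
LOAD_CONST → push 5
COMPARE_OP bool(<) → 4 vs 5 = True
POP_JUMP_IF_FALSE → pop True; no jump
LOAD_FAST w → push -8
LOAD_CONST → push 2
BINARY_OP - → -8 - 2 = -10
STORE_FAST w → w=-10
LOAD_FAST i → push 4
LOAD_CONST → push 1
BINARY_OP + → 4 + 1 = 5
STORE_FAST i → i=5
LOAD_FAST i → push 5
LOAD_CONST → push 5
COMPARE_OP bool(<) → 5 vs 5 = False
POP_JUMP_IF_FALSE → pop False; jump
LOAD_FAST w → push -10
RETURN_VALUE → return -10.

-10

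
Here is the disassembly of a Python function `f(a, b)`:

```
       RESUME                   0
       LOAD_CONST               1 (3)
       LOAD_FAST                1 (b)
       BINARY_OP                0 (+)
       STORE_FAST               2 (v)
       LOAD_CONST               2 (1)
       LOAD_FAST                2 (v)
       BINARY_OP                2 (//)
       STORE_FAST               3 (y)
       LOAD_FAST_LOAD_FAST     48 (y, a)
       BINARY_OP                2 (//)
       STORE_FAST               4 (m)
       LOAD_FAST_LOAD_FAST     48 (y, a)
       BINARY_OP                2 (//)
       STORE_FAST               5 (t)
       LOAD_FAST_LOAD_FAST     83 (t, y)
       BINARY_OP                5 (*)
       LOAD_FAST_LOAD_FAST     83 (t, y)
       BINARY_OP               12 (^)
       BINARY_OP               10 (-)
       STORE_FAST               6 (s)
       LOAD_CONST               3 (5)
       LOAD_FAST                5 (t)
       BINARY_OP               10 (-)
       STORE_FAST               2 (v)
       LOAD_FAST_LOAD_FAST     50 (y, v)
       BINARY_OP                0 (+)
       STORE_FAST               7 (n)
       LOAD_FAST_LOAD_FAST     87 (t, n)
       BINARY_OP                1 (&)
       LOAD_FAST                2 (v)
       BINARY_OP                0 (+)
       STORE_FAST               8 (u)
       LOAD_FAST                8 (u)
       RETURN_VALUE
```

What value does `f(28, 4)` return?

LOAD_CONST → push 3. Stack: [3]
LOAD_FAST b → push 4. Stack: [3, 4]
BINARY_OP + → 3 + 4 = 7. Stack: [7]
STORE_FAST v → v=7. Stack: []
LOAD_CONST → push 1. Stack: [1]
LOAD_FAST v → push 7. Stack: [1, 7]
BINARY_OP // → 1 // 7 = 0. Stack: [0]
STORE_FAST y → y=0. Stack: []
LOAD_FAST_LOAD_FAST y,a → push 0,28. Stack: [0, 28]
BINARY_OP // → 0 // 28 = 0. Stack: [0]
STORE_FAST m → m=0. Stack: []
LOAD_FAST_LOAD_FAST y,a → push 0,28. Stack: [0, 28]
BINARY_OP // → 0 // 28 = 0. Stack: [0]
STORE_FAST t → t=0. Stack: []
LOAD_FAST_LOAD_FAST t,y → push 0,0. Stack: [0, 0]
BINARY_OP * → 0 * 0 = 0. Stack: [0]
LOAD_FAST_LOAD_FAST t,y → push 0,0. Stack: [0, 0, 0]
BINARY_OP ^ → 0 ^ 0 = 0. Stack: [0, 0]
BINARY_OP - → 0 - 0 = 0. Stack: [0]
STORE_FAST s → s=0. Stack: []
LOAD_CONST → push 5. Stack: [5]
LOAD_FAST t → push 0. Stack: [5, 0]
BINARY_OP - → 5 - 0 = 5. Stack: [5]
STORE_FAST v → v=5. Stack: []
LOAD_FAST_LOAD_FAST y,v → push 0,5. Stack: [0, 5]
BINARY_OP + → 0 + 5 = 5. Stack: [5]
STORE_FAST n → n=5. Stack: []
LOAD_FAST_LOAD_FAST t,n → push 0,5. Stack: [0, 5]
BINARY_OP & → 0 & 5 = 0. Stack: [0]
LOAD_FAST v → push 5. Stack: [0, 5]
BINARY_OP + → 0 + 5 = 5. Stack: [5]
STORE_FAST u → u=5. Stack: []
LOAD_FAST u → push 5. Stack: [5]
RETURN_VALUE → return 5.

5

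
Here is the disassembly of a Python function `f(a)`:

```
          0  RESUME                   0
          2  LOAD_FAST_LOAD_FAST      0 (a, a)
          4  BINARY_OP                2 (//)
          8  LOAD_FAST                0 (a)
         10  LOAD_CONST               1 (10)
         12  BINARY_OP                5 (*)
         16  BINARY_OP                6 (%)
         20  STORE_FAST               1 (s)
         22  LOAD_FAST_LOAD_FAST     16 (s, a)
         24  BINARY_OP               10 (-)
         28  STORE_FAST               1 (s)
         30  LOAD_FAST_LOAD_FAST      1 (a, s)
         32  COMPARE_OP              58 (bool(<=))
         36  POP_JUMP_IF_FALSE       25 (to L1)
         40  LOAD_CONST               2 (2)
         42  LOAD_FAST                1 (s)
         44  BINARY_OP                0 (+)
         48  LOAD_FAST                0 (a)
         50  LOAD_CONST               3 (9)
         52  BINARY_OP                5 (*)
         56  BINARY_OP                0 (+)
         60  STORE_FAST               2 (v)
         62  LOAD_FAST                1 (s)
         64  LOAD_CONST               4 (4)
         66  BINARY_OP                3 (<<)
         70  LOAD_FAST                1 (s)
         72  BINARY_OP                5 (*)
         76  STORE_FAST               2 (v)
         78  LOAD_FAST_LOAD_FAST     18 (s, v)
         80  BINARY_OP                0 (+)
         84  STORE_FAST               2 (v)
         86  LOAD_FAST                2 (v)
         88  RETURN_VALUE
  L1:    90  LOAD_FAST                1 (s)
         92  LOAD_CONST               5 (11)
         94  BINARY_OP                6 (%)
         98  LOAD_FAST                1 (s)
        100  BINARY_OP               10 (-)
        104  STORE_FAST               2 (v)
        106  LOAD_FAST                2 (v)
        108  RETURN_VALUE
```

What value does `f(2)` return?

11

LOAD_FAST_LOAD_FAST a,a → push 2,2. Stack: [2, 2]
BINARY_OP // → 2 // 2 = 1. Stack: [1]
LOAD_FAST a → push 2. Stack: [1, 2]
LOAD_CONST → push 10. Stack: [1, 2, 10]
BINARY_OP * → 2 * 10 = 20. Stack: [1, 20]
BINARY_OP % → 1 % 20 = 1. Stack: [1]
STORE_FAST s → s=1. Stack: []
LOAD_FAST_LOAD_FAST s,a → push 1,2. Stack: [1, 2]
BINARY_OP - → 1 - 2 = -1. Stack: [-1]
STORE_FAST s → s=-1. Stack: []
LOAD_FAST_LOAD_FAST a,s → push 2,-1. Stack: [2, -1]
COMPARE_OP bool(<=) → 2 vs -1 = False. Stack: [False]
POP_JUMP_IF_FALSE → pop False; jump. Stack: []
LOAD_FAST s → push -1. Stack: [-1]
LOAD_CONST → push 11. Stack: [-1, 11]
BINARY_OP % → -1 % 11 = 10. Stack: [10]
LOAD_FAST s → push -1. Stack: [10, -1]
BINARY_OP - → 10 - -1 = 11. Stack: [11]
STORE_FAST v → v=11. Stack: []
LOAD_FAST v → push 11. Stack: [11]
RETURN_VALUE → return 11.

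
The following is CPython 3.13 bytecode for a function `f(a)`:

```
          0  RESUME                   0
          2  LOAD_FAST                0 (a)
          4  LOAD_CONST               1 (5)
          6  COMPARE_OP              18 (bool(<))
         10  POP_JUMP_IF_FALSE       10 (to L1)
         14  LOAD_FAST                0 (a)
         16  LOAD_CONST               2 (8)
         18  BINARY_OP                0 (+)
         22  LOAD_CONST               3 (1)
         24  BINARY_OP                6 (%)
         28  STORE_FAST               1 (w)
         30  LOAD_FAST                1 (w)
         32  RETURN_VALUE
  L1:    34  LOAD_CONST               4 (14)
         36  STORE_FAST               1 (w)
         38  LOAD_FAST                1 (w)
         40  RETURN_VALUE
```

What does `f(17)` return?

14

LOAD_FAST a → push 17. Stack: [17]
LOAD_CONST → push 5. Stack: [17, 5]
COMPARE_OP bool(<) → 17 vs 5 = False. Stack: [False]
POP_JUMP_IF_FALSE → pop False; jump. Stack: []
LOAD_CONST → push 14. Stack: [14]
STORE_FAST w → w=14. Stack: []
LOAD_FAST w → push 14. Stack: [14]
RETURN_VALUE → return 14.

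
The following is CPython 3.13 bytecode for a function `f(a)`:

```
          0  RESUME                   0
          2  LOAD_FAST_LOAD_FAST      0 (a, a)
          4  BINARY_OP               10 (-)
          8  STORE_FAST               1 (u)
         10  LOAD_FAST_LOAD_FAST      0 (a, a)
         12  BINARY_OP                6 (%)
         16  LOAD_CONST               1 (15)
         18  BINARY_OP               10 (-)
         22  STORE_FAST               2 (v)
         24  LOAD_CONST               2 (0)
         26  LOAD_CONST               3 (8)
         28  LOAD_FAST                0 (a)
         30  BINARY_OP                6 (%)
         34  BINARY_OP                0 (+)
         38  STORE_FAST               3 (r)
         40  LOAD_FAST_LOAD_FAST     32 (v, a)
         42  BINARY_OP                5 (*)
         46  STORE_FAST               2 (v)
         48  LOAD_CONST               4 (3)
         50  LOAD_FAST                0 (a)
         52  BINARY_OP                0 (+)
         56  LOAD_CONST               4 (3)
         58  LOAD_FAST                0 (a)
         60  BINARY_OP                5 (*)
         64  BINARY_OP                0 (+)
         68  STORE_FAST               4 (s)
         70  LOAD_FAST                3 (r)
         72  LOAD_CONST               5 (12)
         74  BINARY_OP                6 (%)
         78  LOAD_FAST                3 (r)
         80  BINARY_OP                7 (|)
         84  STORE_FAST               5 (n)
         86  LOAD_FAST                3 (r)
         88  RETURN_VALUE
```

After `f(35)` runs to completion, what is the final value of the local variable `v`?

LOAD_FAST_LOAD_FAST a,a → push 35,35. Stack: [35, 35]
BINARY_OP - → 35 - 35 = 0. Stack: [0]
STORE_FAST u → u=0. Stack: []
LOAD_FAST_LOAD_FAST a,a → push 35,35. Stack: [35, 35]
BINARY_OP % → 35 % 35 = 0. Stack: [0]
LOAD_CONST → push 15. Stack: [0, 15]
BINARY_OP - → 0 - 15 = -15. Stack: [-15]
STORE_FAST v → v=-15. Stack: []
LOAD_CONST → push 0. Stack: [0]
LOAD_CONST → push 8. Stack: [0, 8]
LOAD_FAST a → push 35. Stack: [0, 8, 35]
BINARY_OP % → 8 % 35 = 8. Stack: [0, 8]
BINARY_OP + → 0 + 8 = 8. Stack: [8]
STORE_FAST r → r=8. Stack: []
LOAD_FAST_LOAD_FAST v,a → push -15,35. Stack: [-15, 35]
BINARY_OP * → -15 * 35 = -525. Stack: [-525]
STORE_FAST v → v=-525. Stack: []
LOAD_CONST → push 3. Stack: [3]
LOAD_FAST a → push 35. Stack: [3, 35]
BINARY_OP + → 3 + 35 = 38. Stack: [38]
LOAD_CONST → push 3. Stack: [38, 3]
LOAD_FAST a → push 35. Stack: [38, 3, 35]
BINARY_OP * → 3 * 35 = 105. Stack: [38, 105]
BINARY_OP + → 38 + 105 = 143. Stack: [143]
STORE_FAST s → s=143. Stack: []
LOAD_FAST r → push 8. Stack: [8]
LOAD_CONST → push 12. Stack: [8, 12]
BINARY_OP % → 8 % 12 = 8. Stack: [8]
LOAD_FAST r → push 8. Stack: [8, 8]
BINARY_OP | → 8 | 8 = 8. Stack: [8]
STORE_FAST n → n=8. Stack: []
LOAD_FAST r → push 8. Stack: [8]
RETURN_VALUE → return 8.

-525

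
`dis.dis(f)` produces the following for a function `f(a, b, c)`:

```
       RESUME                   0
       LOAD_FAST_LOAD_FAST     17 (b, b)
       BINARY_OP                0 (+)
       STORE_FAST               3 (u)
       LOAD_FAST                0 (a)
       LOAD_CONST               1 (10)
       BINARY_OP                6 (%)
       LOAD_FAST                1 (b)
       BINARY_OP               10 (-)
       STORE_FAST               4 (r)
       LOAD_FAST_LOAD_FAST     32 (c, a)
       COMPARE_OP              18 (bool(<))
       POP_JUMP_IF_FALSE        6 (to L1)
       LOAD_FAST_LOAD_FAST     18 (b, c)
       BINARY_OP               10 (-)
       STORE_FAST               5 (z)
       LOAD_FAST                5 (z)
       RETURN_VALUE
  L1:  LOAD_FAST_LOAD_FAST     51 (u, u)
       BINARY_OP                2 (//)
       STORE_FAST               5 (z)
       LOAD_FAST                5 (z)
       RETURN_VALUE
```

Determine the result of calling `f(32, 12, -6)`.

LOAD_FAST_LOAD_FAST b,b → push 12,12. Stack: [12, 12]
BINARY_OP + → 12 + 12 = 24. Stack: [24]
STORE_FAST u → u=24. Stack: []
LOAD_FAST a → push 32. Stack: [32]
LOAD_CONST → push 10. Stack: [32, 10]
BINARY_OP % → 32 % 10 = 2. Stack: [2]
LOAD_FAST b → push 12. Stack: [2, 12]
BINARY_OP - → 2 - 12 = -10. Stack: [-10]
STORE_FAST r → r=-10. Stack: []
LOAD_FAST_LOAD_FAST c,a → push -6,32. Stack: [-6, 32]
COMPARE_OP bool(<) → -6 vs 32 = True. Stack: [True]
POP_JUMP_IF_FALSE → pop True; no jump. Stack: []
LOAD_FAST_LOAD_FAST b,c → push 12,-6. Stack: [12, -6]
BINARY_OP - → 12 - -6 = 18. Stack: [18]
STORE_FAST z → z=18. Stack: []
LOAD_FAST z → push 18. Stack: [18]
RETURN_VALUE → return 18.

18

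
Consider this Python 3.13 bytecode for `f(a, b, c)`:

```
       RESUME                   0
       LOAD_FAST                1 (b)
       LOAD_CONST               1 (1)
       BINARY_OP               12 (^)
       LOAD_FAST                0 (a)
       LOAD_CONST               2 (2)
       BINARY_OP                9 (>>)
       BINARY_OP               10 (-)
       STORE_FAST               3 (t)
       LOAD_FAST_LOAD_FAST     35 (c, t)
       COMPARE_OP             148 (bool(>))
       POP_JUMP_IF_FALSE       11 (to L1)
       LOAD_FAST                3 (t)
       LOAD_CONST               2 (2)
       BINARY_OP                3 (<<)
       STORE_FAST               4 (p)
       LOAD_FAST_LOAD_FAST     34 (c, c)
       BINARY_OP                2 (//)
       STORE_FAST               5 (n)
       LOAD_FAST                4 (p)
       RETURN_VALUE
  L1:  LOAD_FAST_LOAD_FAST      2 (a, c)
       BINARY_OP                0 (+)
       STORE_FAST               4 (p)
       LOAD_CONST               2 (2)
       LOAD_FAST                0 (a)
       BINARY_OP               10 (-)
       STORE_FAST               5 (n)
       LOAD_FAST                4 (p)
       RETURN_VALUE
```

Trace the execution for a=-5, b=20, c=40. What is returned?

LOAD_FAST b → push 20. Stack: [20]
LOAD_CONST → push 1. Stack: [20, 1]
BINARY_OP ^ → 20 ^ 1 = 21. Stack: [21]
LOAD_FAST a → push -5. Stack: [21, -5]
LOAD_CONST → push 2. Stack: [21, -5, 2]
BINARY_OP >> → -5 >> 2 = -2. Stack: [21, -2]
BINARY_OP - → 21 - -2 = 23. Stack: [23]
STORE_FAST t → t=23. Stack: []
LOAD_FAST_LOAD_FAST c,t → push 40,23. Stack: [40, 23]
COMPARE_OP bool(>) → 40 vs 23 = True. Stack: [True]
POP_JUMP_IF_FALSE → pop True; no jump. Stack: []
LOAD_FAST t → push 23. Stack: [23]
LOAD_CONST → push 2. Stack: [23, 2]
BINARY_OP << → 23 << 2 = 92. Stack: [92]
STORE_FAST p → p=92. Stack: []
LOAD_FAST_LOAD_FAST c,c → push 40,40. Stack: [40, 40]
BINARY_OP // → 40 // 40 = 1. Stack: [1]
STORE_FAST n → n=1. Stack: []
LOAD_FAST p → push 92. Stack: [92]
RETURN_VALUE → return 92.

92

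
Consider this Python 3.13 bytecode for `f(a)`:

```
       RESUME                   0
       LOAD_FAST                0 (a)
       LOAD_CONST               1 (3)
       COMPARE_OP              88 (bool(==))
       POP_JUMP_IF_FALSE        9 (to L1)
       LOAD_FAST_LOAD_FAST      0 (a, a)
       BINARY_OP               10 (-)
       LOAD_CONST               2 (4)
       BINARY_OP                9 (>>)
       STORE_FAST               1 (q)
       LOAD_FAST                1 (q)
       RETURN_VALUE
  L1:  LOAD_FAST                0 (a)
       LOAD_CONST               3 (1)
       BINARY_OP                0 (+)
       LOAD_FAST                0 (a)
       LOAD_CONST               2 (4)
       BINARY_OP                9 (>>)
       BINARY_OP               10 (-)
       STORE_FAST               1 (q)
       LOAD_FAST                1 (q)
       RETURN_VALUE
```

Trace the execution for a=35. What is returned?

34

LOAD_FAST a → push 35. Stack: [35]
LOAD_CONST → push 3. Stack: [35, 3]
COMPARE_OP bool(==) → 35 vs 3 = False. Stack: [False]
POP_JUMP_IF_FALSE → pop False; jump. Stack: []
LOAD_FAST a → push 35. Stack: [35]
LOAD_CONST → push 1. Stack: [35, 1]
BINARY_OP + → 35 + 1 = 36. Stack: [36]
LOAD_FAST a → push 35. Stack: [36, 35]
LOAD_CONST → push 4. Stack: [36, 35, 4]
BINARY_OP >> → 35 >> 4 = 2. Stack: [36, 2]
BINARY_OP - → 36 - 2 = 34. Stack: [34]
STORE_FAST q → q=34. Stack: []
LOAD_FAST q → push 34. Stack: [34]
RETURN_VALUE → return 34.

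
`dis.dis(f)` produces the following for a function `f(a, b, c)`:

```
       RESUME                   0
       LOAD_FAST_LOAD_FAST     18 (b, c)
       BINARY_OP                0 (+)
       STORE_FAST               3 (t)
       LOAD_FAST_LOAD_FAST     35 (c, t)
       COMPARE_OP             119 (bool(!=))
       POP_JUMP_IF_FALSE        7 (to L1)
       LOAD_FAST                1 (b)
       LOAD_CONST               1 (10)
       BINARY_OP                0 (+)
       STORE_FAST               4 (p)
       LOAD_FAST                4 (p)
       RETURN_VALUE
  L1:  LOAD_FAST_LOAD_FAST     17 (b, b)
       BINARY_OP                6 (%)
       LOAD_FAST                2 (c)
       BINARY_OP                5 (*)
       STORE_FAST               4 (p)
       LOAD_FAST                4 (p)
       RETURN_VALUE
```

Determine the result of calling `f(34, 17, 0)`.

LOAD_FAST_LOAD_FAST b,c → push 17,0. Stack: [17, 0]
BINARY_OP + → 17 + 0 = 17. Stack: [17]
STORE_FAST t → t=17. Stack: []
LOAD_FAST_LOAD_FAST c,t → push 0,17. Stack: [0, 17]
COMPARE_OP bool(!=) → 0 vs 17 = True. Stack: [True]
POP_JUMP_IF_FALSE → pop True; no jump. Stack: []
LOAD_FAST b → push 17. Stack: [17]
LOAD_CONST → push 10. Stack: [17, 10]
BINARY_OP + → 17 + 10 = 27. Stack: [27]
STORE_FAST p → p=27. Stack: []
LOAD_FAST p → push 27. Stack: [27]
RETURN_VALUE → return 27.

27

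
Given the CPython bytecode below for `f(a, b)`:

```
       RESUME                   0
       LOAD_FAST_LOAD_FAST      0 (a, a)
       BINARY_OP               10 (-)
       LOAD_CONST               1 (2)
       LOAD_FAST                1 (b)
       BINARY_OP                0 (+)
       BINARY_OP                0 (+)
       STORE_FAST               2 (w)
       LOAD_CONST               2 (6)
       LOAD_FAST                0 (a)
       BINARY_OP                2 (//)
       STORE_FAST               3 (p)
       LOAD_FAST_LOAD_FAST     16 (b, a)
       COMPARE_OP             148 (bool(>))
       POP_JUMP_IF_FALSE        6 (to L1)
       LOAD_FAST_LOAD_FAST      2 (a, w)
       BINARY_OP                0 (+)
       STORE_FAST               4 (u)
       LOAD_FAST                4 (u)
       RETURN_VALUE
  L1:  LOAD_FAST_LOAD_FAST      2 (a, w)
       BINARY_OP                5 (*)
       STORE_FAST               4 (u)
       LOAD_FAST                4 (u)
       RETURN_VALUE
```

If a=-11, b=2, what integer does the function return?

-7

LOAD_FAST_LOAD_FAST a,a → push -11,-11. Stack: [-11, -11]
BINARY_OP - → -11 - -11 = 0. Stack: [0]
LOAD_CONST → push 2. Stack: [0, 2]
LOAD_FAST b → push 2. Stack: [0, 2, 2]
BINARY_OP + → 2 + 2 = 4. Stack: [0, 4]
BINARY_OP + → 0 + 4 = 4. Stack: [4]
STORE_FAST w → w=4. Stack: []
LOAD_CONST → push 6. Stack: [6]
LOAD_FAST a → push -11. Stack: [6, -11]
BINARY_OP // → 6 // -11 = -1. Stack: [-1]
STORE_FAST p → p=-1. Stack: []
LOAD_FAST_LOAD_FAST b,a → push 2,-11. Stack: [2, -11]
COMPARE_OP bool(>) → 2 vs -11 = True. Stack: [True]
POP_JUMP_IF_FALSE → pop True; no jump. Stack: []
LOAD_FAST_LOAD_FAST a,w → push -11,4. Stack: [-11, 4]
BINARY_OP + → -11 + 4 = -7. Stack: [-7]
STORE_FAST u → u=-7. Stack: []
LOAD_FAST u → push -7. Stack: [-7]
RETURN_VALUE → return -7.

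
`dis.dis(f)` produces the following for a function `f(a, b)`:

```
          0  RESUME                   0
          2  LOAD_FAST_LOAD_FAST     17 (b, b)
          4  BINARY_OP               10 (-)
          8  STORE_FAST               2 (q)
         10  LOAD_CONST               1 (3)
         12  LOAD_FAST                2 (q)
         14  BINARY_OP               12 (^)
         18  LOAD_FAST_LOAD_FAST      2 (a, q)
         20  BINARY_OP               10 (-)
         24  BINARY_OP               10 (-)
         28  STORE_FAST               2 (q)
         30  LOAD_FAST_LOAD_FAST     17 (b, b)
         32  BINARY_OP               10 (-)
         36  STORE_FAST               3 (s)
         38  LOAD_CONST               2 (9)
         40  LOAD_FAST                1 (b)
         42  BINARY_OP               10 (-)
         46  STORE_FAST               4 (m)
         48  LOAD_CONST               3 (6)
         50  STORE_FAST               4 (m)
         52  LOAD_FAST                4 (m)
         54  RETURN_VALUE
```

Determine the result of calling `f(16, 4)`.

LOAD_FAST_LOAD_FAST b,b → push 4,4. Stack: [4, 4]
BINARY_OP - → 4 - 4 = 0. Stack: [0]
STORE_FAST q → q=0. Stack: []
LOAD_CONST → push 3. Stack: [3]
LOAD_FAST q → push 0. Stack: [3, 0]
BINARY_OP ^ → 3 ^ 0 = 3. Stack: [3]
LOAD_FAST_LOAD_FAST a,q → push 16,0. Stack: [3, 16, 0]
BINARY_OP - → 16 - 0 = 16. Stack: [3, 16]
BINARY_OP - → 3 - 16 = -13. Stack: [-13]
STORE_FAST q → q=-13. Stack: []
LOAD_FAST_LOAD_FAST b,b → push 4,4. Stack: [4, 4]
BINARY_OP - → 4 - 4 = 0. Stack: [0]
STORE_FAST s → s=0. Stack: []
LOAD_CONST → push 9. Stack: [9]
LOAD_FAST b → push 4. Stack: [9, 4]
BINARY_OP - → 9 - 4 = 5. Stack: [5]
STORE_FAST m → m=5. Stack: []
LOAD_CONST → push 6. Stack: [6]
STORE_FAST m → m=6. Stack: []
LOAD_FAST m → push 6. Stack: [6]
RETURN_VALUE → return 6.

6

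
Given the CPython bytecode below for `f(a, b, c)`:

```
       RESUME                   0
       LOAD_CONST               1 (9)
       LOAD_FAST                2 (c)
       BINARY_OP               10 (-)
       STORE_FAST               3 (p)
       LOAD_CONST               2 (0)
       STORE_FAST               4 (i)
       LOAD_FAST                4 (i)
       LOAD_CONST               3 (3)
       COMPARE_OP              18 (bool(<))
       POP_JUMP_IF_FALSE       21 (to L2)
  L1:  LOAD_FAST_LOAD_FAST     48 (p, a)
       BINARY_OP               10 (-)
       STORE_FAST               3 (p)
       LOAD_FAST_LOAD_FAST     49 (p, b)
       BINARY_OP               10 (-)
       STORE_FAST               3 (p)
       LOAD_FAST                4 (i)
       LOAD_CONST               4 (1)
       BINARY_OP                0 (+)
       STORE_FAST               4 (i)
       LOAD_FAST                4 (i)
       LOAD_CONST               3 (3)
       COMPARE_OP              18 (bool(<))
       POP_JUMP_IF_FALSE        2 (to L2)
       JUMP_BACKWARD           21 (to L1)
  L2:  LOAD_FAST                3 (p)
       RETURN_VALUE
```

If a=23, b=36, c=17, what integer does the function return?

LOAD_CONST → push 9. Stack: [9]
LOAD_FAST c → push 17. Stack: [9, 17]
BINARY_OP - → 9 - 17 = -8. Stack: [-8]
STORE_FAST p → p=-8. Stack: []
LOAD_CONST → push 0. Stack: [0]
STORE_FAST i → i=0. Stack: []
LOAD_FAST i → push 0. Stack: [0]
LOAD_CONST → push 3. Stack: [0, 3]
COMPARE_OP bool(<) → 0 vs 3 = True. Stack: [True]
POP_JUMP_IF_FALSE → pop True; no jump. Stack: []
LOAD_FAST_LOAD_FAST p,a → push -8,23. Stack: [-8, 23]
BINARY_OP - → -8 - 23 = -31. Stack: [-31]
STORE_FAST p → p=-31. Stack: []
LOAD_FAST_LOAD_FAST p,b → push -31,36. Stack: [-31, 36]
BINARY_OP - → -31 - 36 = -67. Stack: [-67]
STORE_FAST p → p=-67. Stack: []
LOAD_FAST i → push 0. Stack: [0]
LOAD_CONST → push 1. Stack: [0, 1]
BINARY_OP + → 0 + 1 = 1. Stack: [1]
STORE_FAST i → i=1. Stack: []
LOAD_FAST i → push 1. Stack: [1]
LOAD_CONST → push 3. Stack: [1, 3]
COMPARE_OP bool(<) → 1 vs 3 = True. Stack: [True]
POP_JUMP_IF_FALSE → pop True; no jump. Stack: []
LOAD_FAST_LOAD_FAST p,a → push -67,23. Stack: [-67, 23]
BINARY_OP - → -67 - 23 = -90. Stack: [-90]
STORE_FAST p → p=-90. Stack: []
LOAD_FAST_LOAD_FAST p,b → push -90,36. Stack: [-90, 36]
BINARY_OP - → -90 - 36 = -126. Stack: [-126]
STORE_FAST p → p=-126. Stack: []
LOAD_FAST i → push 1. Stack: [1]
LOAD_CONST → push 1. Stack: [1, 1]
BINARY_OP + → 1 + 1 = 2. Stack: [2]
STORE_FAST i → i=2. Stack: []
LOAD_FAST i → push 2. Stack: [2]
LOAD_CONST → push 3. Stack: [2, 3]
COMPARE_OP bool(<) → 2 vs 3 = True. Stack: [True]
POP_JUMP_IF_FALSE → pop True; no jump. Stack: []
LOAD_FAST_LOAD_FAST p,a → push -126,23. Stack: [-126, 23]
BINARY_OP - → -126 - 23 = -149. Stack: [-149]
STORE_FAST p → p=-149. Stack: []
LOAD_FAST_LOAD_FAST p,b → push -149,36. Stack: [-149, 36]
BINARY_OP - → -149 - 36 = -185. Stack: [-185]
STORE_FAST p → p=-185. Stack: []
LOAD_FAST i → push 2. Stack: [2]
LOAD_CONST → push 1. Stack: [2, 1]
BINARY_OP + → 2 + 1 = 3. Stack: [3]
STORE_FAST i → i=3. Stack: []
LOAD_FAST i → push 3. Stack: [3]
LOAD_CONST → push 3. Stack: [3, 3]
COMPARE_OP bool(<) → 3 vs 3 = False. Stack: [False]
POP_JUMP_IF_FALSE → pop False; jump. Stack: []
LOAD_FAST p → push -185. Stack: [-185]
RETURN_VALUE → return -185.

-185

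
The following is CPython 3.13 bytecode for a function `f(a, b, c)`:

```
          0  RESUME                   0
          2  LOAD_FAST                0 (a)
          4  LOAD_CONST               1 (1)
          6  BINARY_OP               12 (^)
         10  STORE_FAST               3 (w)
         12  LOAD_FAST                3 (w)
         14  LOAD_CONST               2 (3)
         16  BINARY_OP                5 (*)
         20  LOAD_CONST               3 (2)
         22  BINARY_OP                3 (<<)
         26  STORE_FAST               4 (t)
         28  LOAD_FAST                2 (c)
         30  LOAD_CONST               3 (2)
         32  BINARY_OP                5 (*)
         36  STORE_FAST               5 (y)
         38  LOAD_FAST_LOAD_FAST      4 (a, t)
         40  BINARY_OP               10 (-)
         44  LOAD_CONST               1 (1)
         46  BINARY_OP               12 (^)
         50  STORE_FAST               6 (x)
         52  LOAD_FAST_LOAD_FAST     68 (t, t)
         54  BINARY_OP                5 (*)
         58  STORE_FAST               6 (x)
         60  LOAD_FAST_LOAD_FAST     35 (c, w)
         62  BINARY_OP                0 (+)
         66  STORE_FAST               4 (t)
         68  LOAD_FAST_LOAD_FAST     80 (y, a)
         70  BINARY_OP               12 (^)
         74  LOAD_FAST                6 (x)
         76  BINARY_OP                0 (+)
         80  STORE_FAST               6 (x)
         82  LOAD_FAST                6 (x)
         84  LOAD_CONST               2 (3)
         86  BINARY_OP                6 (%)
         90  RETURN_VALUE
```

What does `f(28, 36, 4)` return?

LOAD_FAST a → push 28. Stack: [28]
LOAD_CONST → push 1. Stack: [28, 1]
BINARY_OP ^ → 28 ^ 1 = 29. Stack: [29]
STORE_FAST w → w=29. Stack: []
LOAD_FAST w → push 29. Stack: [29]
LOAD_CONST → push 3. Stack: [29, 3]
BINARY_OP * → 29 * 3 = 87. Stack: [87]
LOAD_CONST → push 2. Stack: [87, 2]
BINARY_OP << → 87 << 2 = 348. Stack: [348]
STORE_FAST t → t=348. Stack: []
LOAD_FAST c → push 4. Stack: [4]
LOAD_CONST → push 2. Stack: [4, 2]
BINARY_OP * → 4 * 2 = 8. Stack: [8]
STORE_FAST y → y=8. Stack: []
LOAD_FAST_LOAD_FAST a,t → push 28,348. Stack: [28, 348]
BINARY_OP - → 28 - 348 = -320. Stack: [-320]
LOAD_CONST → push 1. Stack: [-320, 1]
BINARY_OP ^ → -320 ^ 1 = -319. Stack: [-319]
STORE_FAST x → x=-319. Stack: []
LOAD_FAST_LOAD_FAST t,t → push 348,348. Stack: [348, 348]
BINARY_OP * → 348 * 348 = 121104. Stack: [121104]
STORE_FAST x → x=121104. Stack: []
LOAD_FAST_LOAD_FAST c,w → push 4,29. Stack: [4, 29]
BINARY_OP + → 4 + 29 = 33. Stack: [33]
STORE_FAST t → t=33. Stack: []
LOAD_FAST_LOAD_FAST y,a → push 8,28. Stack: [8, 28]
BINARY_OP ^ → 8 ^ 28 = 20. Stack: [20]
LOAD_FAST x → push 121104. Stack: [20, 121104]
BINARY_OP + → 20 + 121104 = 121124. Stack: [121124]
STORE_FAST x → x=121124. Stack: []
LOAD_FAST x → push 121124. Stack: [121124]
LOAD_CONST → push 3. Stack: [121124, 3]
BINARY_OP % → 121124 % 3 = 2. Stack: [2]
RETURN_VALUE → return 2.

2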